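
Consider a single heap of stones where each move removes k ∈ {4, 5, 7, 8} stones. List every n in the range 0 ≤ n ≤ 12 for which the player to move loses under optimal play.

0, 1, 2, 3, 12

Build the Grundy sequence with g(k) = mex{g(k−s) : s ∈ {4, 5, 7, 8}, s ≤ k}:
k:     0  1  2  3  4  5  6  7  8  9 10 11 12
g(k):  0  0  0  0  1  1  1  1  2  2  2  2  0
The P-positions (g = 0) in 0..12 are 0, 1, 2, 3, 12.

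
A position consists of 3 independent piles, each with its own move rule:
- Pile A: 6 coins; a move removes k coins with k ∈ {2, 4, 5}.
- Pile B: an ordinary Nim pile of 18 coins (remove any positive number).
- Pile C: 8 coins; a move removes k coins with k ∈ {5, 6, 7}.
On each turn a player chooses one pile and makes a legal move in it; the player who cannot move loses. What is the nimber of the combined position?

16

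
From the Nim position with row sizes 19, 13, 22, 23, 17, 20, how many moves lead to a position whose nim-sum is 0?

5

Compute the nim-sum pairwise:
19 XOR 13 = 30
30 XOR 22 = 8
8 XOR 23 = 31
31 XOR 17 = 14
14 XOR 20 = 26
The overall nim-sum is X = 26. A row of size p has a winning move iff p XOR X < p (reduce it to p XOR X).
  19: 19 XOR 26 = 9 < 19 — winning move (to 9).
  13: 13 XOR 26 = 23 ≥ 13 — no move.
  22: 22 XOR 26 = 12 < 22 — winning move (to 12).
  23: 23 XOR 26 = 13 < 23 — winning move (to 13).
  17: 17 XOR 26 = 11 < 17 — winning move (to 11).
  20: 20 XOR 26 = 14 < 20 — winning move (to 14).
That gives 5 winning moves.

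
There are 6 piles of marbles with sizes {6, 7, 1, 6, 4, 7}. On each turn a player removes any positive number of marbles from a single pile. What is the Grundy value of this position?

Compute the nim-sum pairwise:
6 XOR 7 = 1
1 XOR 1 = 0
0 XOR 6 = 6
6 XOR 4 = 2
2 XOR 7 = 5

5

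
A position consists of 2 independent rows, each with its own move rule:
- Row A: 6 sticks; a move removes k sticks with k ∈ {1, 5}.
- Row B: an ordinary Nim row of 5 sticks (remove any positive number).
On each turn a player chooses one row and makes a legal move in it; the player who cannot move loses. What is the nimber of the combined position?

For row A, compute g(0), g(1), … with moves {1, 5}:
k:     0  1  2  3  4  5  6
g(k):  0  1  0  1  0  1  0
So g(6) = 0.
Row B is a plain Nim row of size 5, so its Grundy value is 5.
The value of a disjunctive sum is the nim-sum of the parts.
Combined value = 0 ⊕ 5 = 5.

5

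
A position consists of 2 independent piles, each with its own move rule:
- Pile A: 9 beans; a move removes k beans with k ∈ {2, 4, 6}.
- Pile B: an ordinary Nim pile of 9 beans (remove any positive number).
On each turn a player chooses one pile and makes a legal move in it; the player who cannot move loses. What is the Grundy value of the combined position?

Build the Grundy sequence for pile A with g(k) = mex{g(k−s) : s ∈ {2, 4, 6}, s ≤ k}:
k:     0  1  2  3  4  5  6  7  8  9
g(k):  0  0  1  1  2  2  3  3  0  0
So g(9) = 0.
Pile B is a plain Nim pile of size 9, so its Grundy value is 9.
By the Sprague-Grundy theorem, the Grundy value of a sum of independent games is the XOR of the component values.
Combined value = 0 ⊕ 9 = 9.

9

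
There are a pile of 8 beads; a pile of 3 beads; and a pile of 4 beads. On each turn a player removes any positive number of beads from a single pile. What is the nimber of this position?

15

Compute the nim-sum pairwise:
8 ⊕ 3 = 11
11 ⊕ 4 = 15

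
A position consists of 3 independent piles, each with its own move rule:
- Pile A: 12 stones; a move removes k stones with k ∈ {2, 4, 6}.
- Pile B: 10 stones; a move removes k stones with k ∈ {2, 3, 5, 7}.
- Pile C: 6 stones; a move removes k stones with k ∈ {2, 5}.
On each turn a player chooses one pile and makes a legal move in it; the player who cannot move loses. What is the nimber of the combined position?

3

Grundy values for pile A (subtraction set {2, 4, 6}):
g(0) = mex{} = 0
g(1) = mex{} = 0
g(2) = mex{0} = 1
g(3) = mex{0} = 1
g(4) = mex{0,1} = 2
g(5) = mex{0,1} = 2
g(6) = mex{0,1,2} = 3
g(7) = mex{0,1,2} = 3
g(8) = mex{1,2,3} = 0
g(9) = mex{1,2,3} = 0
g(10) = mex{0,2,3} = 1
g(11) = mex{0,2,3} = 1
g(12) = mex{0,1,3} = 2
So g(12) = 2.
Grundy values for pile B (subtraction set {2, 3, 5, 7}):
g(0) = mex{} = 0
g(1) = mex{} = 0
g(2) = mex{0} = 1
g(3) = mex{0} = 1
g(4) = mex{0,1} = 2
g(5) = mex{0,1} = 2
g(6) = mex{0,1,2} = 3
g(7) = mex{0,1,2} = 3
g(8) = mex{0,1,2,3} = 4
g(9) = mex{1,2,3} = 0
g(10) = mex{1,2,3,4} = 0
So g(10) = 0.
Build the Grundy sequence for pile C with g(k) = mex{g(k−s) : s ∈ {2, 5}, s ≤ k}:
g(0) = mex{} = 0
g(1) = mex{} = 0
g(2) = mex{0} = 1
g(3) = mex{0} = 1
g(4) = mex{1} = 0
g(5) = mex{0,1} = 2
g(6) = mex{0} = 1
So g(6) = 1.
By the Sprague-Grundy theorem, the Grundy value of a sum of independent games is the XOR of the component values.
Combined value = 2 XOR 0 XOR 1 = 3.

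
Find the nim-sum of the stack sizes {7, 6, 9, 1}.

Compute the nim-sum pairwise:
7 XOR 6 = 1
1 XOR 9 = 8
8 XOR 1 = 9

9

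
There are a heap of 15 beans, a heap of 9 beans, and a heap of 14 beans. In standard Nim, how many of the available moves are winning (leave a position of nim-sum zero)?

Compute the nim-sum pairwise:
15 XOR 9 = 6
6 XOR 14 = 8
The overall nim-sum is X = 8. A heap of size p has a winning move iff p XOR X < p (reduce it to p XOR X).
  15: 15 XOR 8 = 7 < 15 — winning move (to 7).
  9: 9 XOR 8 = 1 < 9 — winning move (to 1).
  14: 14 XOR 8 = 6 < 14 — winning move (to 6).
That gives 3 winning moves.

3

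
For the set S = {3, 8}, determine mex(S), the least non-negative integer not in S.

0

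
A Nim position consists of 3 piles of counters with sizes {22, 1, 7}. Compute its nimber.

Nim-sum: 22 ⊕ 1 ⊕ 7 = 16.

16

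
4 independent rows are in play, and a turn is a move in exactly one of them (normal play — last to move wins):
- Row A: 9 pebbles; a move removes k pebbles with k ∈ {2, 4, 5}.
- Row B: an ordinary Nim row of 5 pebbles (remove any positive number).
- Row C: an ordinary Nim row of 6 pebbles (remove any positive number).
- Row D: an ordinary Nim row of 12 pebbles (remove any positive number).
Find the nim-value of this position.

14

Grundy values for row A (subtraction set {2, 4, 5}):
g(0) = mex{} = 0
g(1) = mex{} = 0
g(2) = mex{0} = 1
g(3) = mex{0} = 1
g(4) = mex{0,1} = 2
g(5) = mex{0,1} = 2
g(6) = mex{0,1,2} = 3
g(7) = mex{1,2} = 0
g(8) = mex{1,2,3} = 0
g(9) = mex{0,2} = 1
So g(9) = 1.
Row B is a plain Nim row of size 5, so its Grundy value is 5.
Row C is a plain Nim row of size 6, so its Grundy value is 6.
Row D is a plain Nim row of size 12, so its Grundy value is 12.
The value of a disjunctive sum is the nim-sum of the parts.
Combined value = 1 XOR 5 XOR 6 XOR 12 = 14.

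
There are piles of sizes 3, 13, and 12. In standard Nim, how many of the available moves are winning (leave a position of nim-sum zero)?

1

Nim-sum: 3 ⊕ 13 ⊕ 12 = 2.
The overall nim-sum is X = 2. A pile of size p has a winning move iff p XOR X < p (reduce it to p XOR X).
  3: 3 XOR 2 = 1 < 3 — winning move (to 1).
  13: 13 XOR 2 = 15 ≥ 13 — no move.
  12: 12 XOR 2 = 14 ≥ 12 — no move.
That gives 1 winning move.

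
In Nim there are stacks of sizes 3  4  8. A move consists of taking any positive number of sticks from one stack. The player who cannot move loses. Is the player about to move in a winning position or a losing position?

Winning position

Bitwise XOR of the heap sizes:
  0011  (3)
  0100  (4)
  1000  (8)
  ----
  1111  (15)
The nim-sum is 15 ≠ 0, so this is an N-position: the player to move can win.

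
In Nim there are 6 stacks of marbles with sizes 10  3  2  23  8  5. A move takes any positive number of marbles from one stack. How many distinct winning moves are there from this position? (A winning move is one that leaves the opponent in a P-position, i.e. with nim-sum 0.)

1

Nim-sum: 10 XOR 3 XOR 2 XOR 23 XOR 8 XOR 5 = 17.
The overall nim-sum is X = 17. A stack of size p has a winning move iff p XOR X < p (reduce it to p XOR X).
  10: 10 XOR 17 = 27 ≥ 10 — no move.
  3: 3 XOR 17 = 18 ≥ 3 — no move.
  2: 2 XOR 17 = 19 ≥ 2 — no move.
  23: 23 XOR 17 = 6 < 23 — winning move (to 6).
  8: 8 XOR 17 = 25 ≥ 8 — no move.
  5: 5 XOR 17 = 20 ≥ 5 — no move.
That gives 1 winning move.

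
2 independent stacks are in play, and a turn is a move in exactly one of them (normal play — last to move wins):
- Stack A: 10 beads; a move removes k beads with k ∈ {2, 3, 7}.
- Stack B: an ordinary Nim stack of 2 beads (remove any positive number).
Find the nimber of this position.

For stack A, compute g(0), g(1), … with moves {2, 3, 7}:
g(0) = mex{} = 0
g(1) = mex{} = 0
g(2) = mex{0} = 1
g(3) = mex{0} = 1
g(4) = mex{0,1} = 2
g(5) = mex{1} = 0
g(6) = mex{1,2} = 0
g(7) = mex{0,2} = 1
g(8) = mex{0} = 1
g(9) = mex{0,1} = 2
g(10) = mex{1} = 0
So g(10) = 0.
Stack B is a plain Nim stack of size 2, so its Grundy value is 2.
By the Sprague-Grundy theorem, the Grundy value of a sum of independent games is the XOR of the component values.
Combined value = 0 XOR 2 = 2.

2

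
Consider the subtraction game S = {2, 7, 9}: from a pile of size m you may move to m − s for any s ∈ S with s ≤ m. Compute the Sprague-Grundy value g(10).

Grundy values for subtraction set {2, 7, 9}:
g(0) = mex{} = 0
g(1) = mex{} = 0
g(2) = mex{0} = 1
g(3) = mex{0} = 1
g(4) = mex{1} = 0
g(5) = mex{1} = 0
g(6) = mex{0} = 1
g(7) = mex{0} = 1
g(8) = mex{0,1} = 2
g(9) = mex{0,1} = 2
g(10) = mex{0,1,2} = 3
So g(10) = 3.

3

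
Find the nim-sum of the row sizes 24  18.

10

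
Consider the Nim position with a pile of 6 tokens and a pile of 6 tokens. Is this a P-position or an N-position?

P-position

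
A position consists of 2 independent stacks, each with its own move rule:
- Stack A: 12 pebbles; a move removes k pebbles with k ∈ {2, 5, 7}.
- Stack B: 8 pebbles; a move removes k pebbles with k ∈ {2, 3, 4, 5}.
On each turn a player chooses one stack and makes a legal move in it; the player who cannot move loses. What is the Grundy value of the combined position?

1

Build the Grundy sequence for stack A with g(k) = mex{g(k−s) : s ∈ {2, 5, 7}, s ≤ k}:
g(0) = mex{} = 0
g(1) = mex{} = 0
g(2) = mex{0} = 1
g(3) = mex{0} = 1
g(4) = mex{1} = 0
g(5) = mex{0,1} = 2
g(6) = mex{0} = 1
g(7) = mex{0,1,2} = 3
g(8) = mex{0,1} = 2
g(9) = mex{0,1,3} = 2
g(10) = mex{1,2} = 0
g(11) = mex{0,1,2} = 3
g(12) = mex{0,2,3} = 1
So g(12) = 1.
Grundy values for stack B (subtraction set {2, 3, 4, 5}):
g(0) = mex{} = 0
g(1) = mex{} = 0
g(2) = mex{0} = 1
g(3) = mex{0} = 1
g(4) = mex{0,1} = 2
g(5) = mex{0,1} = 2
g(6) = mex{0,1,2} = 3
g(7) = mex{1,2} = 0
g(8) = mex{1,2,3} = 0
So g(8) = 0.
The value of a disjunctive sum is the nim-sum of the parts.
Combined value = 1 XOR 0 = 1.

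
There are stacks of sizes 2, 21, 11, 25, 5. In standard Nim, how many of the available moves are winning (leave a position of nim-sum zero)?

Nim-sum: 2 ⊕ 21 ⊕ 11 ⊕ 25 ⊕ 5 = 0.
The nim-sum is already 0, so every move leaves a nonzero nim-sum — there are no winning moves.

0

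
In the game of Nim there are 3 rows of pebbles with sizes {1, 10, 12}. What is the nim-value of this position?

7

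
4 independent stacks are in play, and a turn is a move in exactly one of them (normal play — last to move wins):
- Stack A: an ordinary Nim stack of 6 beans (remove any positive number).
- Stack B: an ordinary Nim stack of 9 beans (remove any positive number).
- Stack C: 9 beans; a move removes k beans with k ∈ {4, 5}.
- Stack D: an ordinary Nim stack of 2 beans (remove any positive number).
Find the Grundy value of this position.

13

Stack A is a plain Nim stack of size 6, so its Grundy value is 6.
Stack B is a plain Nim stack of size 9, so its Grundy value is 9.
Build the Grundy sequence for stack C with g(k) = mex{g(k−s) : s ∈ {4, 5}, s ≤ k}:
g(0) = mex{} = 0
g(1) = mex{} = 0
g(2) = mex{} = 0
g(3) = mex{} = 0
g(4) = mex{0} = 1
g(5) = mex{0} = 1
g(6) = mex{0} = 1
g(7) = mex{0} = 1
g(8) = mex{0,1} = 2
g(9) = mex{1} = 0
So g(9) = 0.
Stack D is a plain Nim stack of size 2, so its Grundy value is 2.
By the Sprague-Grundy theorem, the Grundy value of a sum of independent games is the XOR of the component values.
Combined value = 6 XOR 9 XOR 0 XOR 2 = 13.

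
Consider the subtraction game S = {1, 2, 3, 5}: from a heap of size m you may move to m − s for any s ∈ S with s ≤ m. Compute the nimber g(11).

3

Grundy values for subtraction set {1, 2, 3, 5}:
k:     0  1  2  3  4  5  6  7  8  9 10 11
g(k):  0  1  2  3  0  1  2  3  0  1  2  3
So g(11) = 3.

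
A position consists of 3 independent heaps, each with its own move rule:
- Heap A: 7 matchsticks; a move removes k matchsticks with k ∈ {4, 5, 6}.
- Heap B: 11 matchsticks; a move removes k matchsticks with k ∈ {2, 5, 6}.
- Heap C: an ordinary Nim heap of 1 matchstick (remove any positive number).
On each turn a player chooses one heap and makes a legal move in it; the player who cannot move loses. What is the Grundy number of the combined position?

Grundy values for heap A (subtraction set {4, 5, 6}):
k:     0  1  2  3  4  5  6  7
g(k):  0  0  0  0  1  1  1  1
So g(7) = 1.
For heap B, compute g(0), g(1), … with moves {2, 5, 6}:
k:     0  1  2  3  4  5  6  7  8  9 10 11
g(k):  0  0  1  1  0  2  1  3  0  2  1  0
So g(11) = 0.
Heap C is a plain Nim heap of size 1, so its Grundy value is 1.
By the Sprague-Grundy theorem, the Grundy value of a sum of independent games is the XOR of the component values.
Combined value = 1 ⊕ 0 ⊕ 1 = 0.

0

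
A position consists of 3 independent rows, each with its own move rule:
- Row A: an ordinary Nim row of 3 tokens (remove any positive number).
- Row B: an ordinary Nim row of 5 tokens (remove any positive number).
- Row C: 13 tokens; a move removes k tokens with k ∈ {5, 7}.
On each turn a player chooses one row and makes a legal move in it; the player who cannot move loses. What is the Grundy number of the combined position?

6

Row A is a plain Nim row of size 3, so its Grundy value is 3.
Row B is a plain Nim row of size 5, so its Grundy value is 5.
Grundy values for row C (subtraction set {5, 7}):
k:     0  1  2  3  4  5  6  7  8  9 10 11 12 13
g(k):  0  0  0  0  0  1  1  1  1  1  2  2  0  0
So g(13) = 0.
The value of a disjunctive sum is the nim-sum of the parts.
Combined value = 3 XOR 5 XOR 0 = 6.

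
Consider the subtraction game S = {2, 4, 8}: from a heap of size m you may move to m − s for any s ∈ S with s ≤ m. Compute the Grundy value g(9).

Compute g(0), g(1), … for moves {2, 4, 8}:
g(0) = mex{} = 0
g(1) = mex{} = 0
g(2) = mex{0} = 1
g(3) = mex{0} = 1
g(4) = mex{0,1} = 2
g(5) = mex{0,1} = 2
g(6) = mex{1,2} = 0
g(7) = mex{1,2} = 0
g(8) = mex{0,2} = 1
g(9) = mex{0,2} = 1
So g(9) = 1.

1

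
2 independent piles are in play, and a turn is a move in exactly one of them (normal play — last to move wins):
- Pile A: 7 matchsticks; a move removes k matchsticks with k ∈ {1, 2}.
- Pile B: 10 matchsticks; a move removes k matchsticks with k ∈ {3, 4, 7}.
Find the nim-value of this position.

1

For pile A, compute g(0), g(1), … with moves {1, 2}:
k:     0  1  2  3  4  5  6  7
g(k):  0  1  2  0  1  2  0  1
So g(7) = 1.
Build the Grundy sequence for pile B with g(k) = mex{g(k−s) : s ∈ {3, 4, 7}, s ≤ k}:
k:     0  1  2  3  4  5  6  7  8  9 10
g(k):  0  0  0  1  1  1  2  2  2  3  0
So g(10) = 0.
The value of a disjunctive sum is the nim-sum of the parts.
Combined value = 1 XOR 0 = 1.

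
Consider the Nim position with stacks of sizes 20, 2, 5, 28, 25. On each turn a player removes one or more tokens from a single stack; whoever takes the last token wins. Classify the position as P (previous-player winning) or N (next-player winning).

Compute the nim-sum pairwise:
20 ⊕ 2 = 22
22 ⊕ 5 = 19
19 ⊕ 28 = 15
15 ⊕ 25 = 22
The nim-sum is 22 ≠ 0, so this is an N-position: the player to move can win.

N-position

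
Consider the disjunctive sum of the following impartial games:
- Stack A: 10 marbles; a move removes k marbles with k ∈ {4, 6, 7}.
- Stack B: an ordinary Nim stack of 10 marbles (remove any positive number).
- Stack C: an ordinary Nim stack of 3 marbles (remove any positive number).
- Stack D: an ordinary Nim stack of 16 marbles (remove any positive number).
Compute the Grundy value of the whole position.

27

For stack A, compute g(0), g(1), … with moves {4, 6, 7}:
k:     0  1  2  3  4  5  6  7  8  9 10
g(k):  0  0  0  0  1  1  1  1  2  2  2
So g(10) = 2.
Stack B is a plain Nim stack of size 10, so its Grundy value is 10.
Stack C is a plain Nim stack of size 3, so its Grundy value is 3.
Stack D is a plain Nim stack of size 16, so its Grundy value is 16.
The value of a disjunctive sum is the nim-sum of the parts.
Combined value = 2 ⊕ 10 ⊕ 3 ⊕ 16 = 27.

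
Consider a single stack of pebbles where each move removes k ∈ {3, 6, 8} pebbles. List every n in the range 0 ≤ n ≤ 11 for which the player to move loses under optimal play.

Grundy values for subtraction set {3, 6, 8}:
g(0) = mex{} = 0
g(1) = mex{} = 0
g(2) = mex{} = 0
g(3) = mex{0} = 1
g(4) = mex{0} = 1
g(5) = mex{0} = 1
g(6) = mex{0,1} = 2
g(7) = mex{0,1} = 2
g(8) = mex{0,1} = 2
g(9) = mex{0,1,2} = 3
g(10) = mex{0,1,2} = 3
g(11) = mex{1,2} = 0
The P-positions (g = 0) in 0..11 are 0, 1, 2, 11.

0, 1, 2, 11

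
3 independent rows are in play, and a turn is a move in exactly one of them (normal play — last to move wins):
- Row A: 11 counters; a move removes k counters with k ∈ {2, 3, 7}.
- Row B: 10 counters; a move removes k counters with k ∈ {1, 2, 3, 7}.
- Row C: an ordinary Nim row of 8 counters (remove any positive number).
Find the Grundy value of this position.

For row A, compute g(0), g(1), … with moves {2, 3, 7}:
g(0) = mex{} = 0
g(1) = mex{} = 0
g(2) = mex{0} = 1
g(3) = mex{0} = 1
g(4) = mex{0,1} = 2
g(5) = mex{1} = 0
g(6) = mex{1,2} = 0
g(7) = mex{0,2} = 1
g(8) = mex{0} = 1
g(9) = mex{0,1} = 2
g(10) = mex{1} = 0
g(11) = mex{1,2} = 0
So g(11) = 0.
Grundy values for row B (subtraction set {1, 2, 3, 7}):
g(0) = mex{} = 0
g(1) = mex{0} = 1
g(2) = mex{0,1} = 2
g(3) = mex{0,1,2} = 3
g(4) = mex{1,2,3} = 0
g(5) = mex{0,2,3} = 1
g(6) = mex{0,1,3} = 2
g(7) = mex{0,1,2} = 3
g(8) = mex{1,2,3} = 0
g(9) = mex{0,2,3} = 1
g(10) = mex{0,1,3} = 2
So g(10) = 2.
Row C is a plain Nim row of size 8, so its Grundy value is 8.
By the Sprague-Grundy theorem, the Grundy value of a sum of independent games is the XOR of the component values.
Combined value = 0 ⊕ 2 ⊕ 8 = 10.

10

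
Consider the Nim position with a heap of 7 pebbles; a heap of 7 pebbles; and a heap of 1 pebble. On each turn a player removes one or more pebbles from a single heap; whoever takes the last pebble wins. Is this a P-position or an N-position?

N-position

Nim-sum: 7 ⊕ 7 ⊕ 1 = 1.
The nim-sum is 1 ≠ 0, so this is an N-position: the player to move can win.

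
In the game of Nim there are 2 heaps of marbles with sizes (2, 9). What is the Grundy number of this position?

Bitwise XOR of the heap sizes:
  0010  (2)
  1001  (9)
  ----
  1011  (11)

11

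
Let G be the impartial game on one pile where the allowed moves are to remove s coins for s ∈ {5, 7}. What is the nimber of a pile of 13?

0

Compute g(0), g(1), … for moves {5, 7}:
k:     0  1  2  3  4  5  6  7  8  9 10 11 12 13
g(k):  0  0  0  0  0  1  1  1  1  1  2  2  0  0
So g(13) = 0.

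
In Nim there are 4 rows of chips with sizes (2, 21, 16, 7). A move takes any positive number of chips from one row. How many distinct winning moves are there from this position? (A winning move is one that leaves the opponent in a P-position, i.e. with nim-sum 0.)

0

Compute the nim-sum pairwise:
2 XOR 21 = 23
23 XOR 16 = 7
7 XOR 7 = 0
The nim-sum is already 0, so every move leaves a nonzero nim-sum — there are no winning moves.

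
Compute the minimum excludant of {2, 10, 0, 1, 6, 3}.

4

The values 0, 1, 2, 3 are all present; 4 is the first non-negative integer missing from the set.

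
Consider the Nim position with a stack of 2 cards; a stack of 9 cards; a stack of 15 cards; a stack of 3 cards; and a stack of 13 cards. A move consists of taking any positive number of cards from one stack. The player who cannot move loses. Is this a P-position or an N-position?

N-position

Bitwise XOR of the heap sizes:
  0010  (2)
  1001  (9)
  1111  (15)
  0011  (3)
  1101  (13)
  ----
  1010  (10)
The nim-sum is 10 ≠ 0, so this is an N-position: the player to move can win.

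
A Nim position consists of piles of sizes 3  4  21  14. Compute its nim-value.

Nim-sum: 3 XOR 4 XOR 21 XOR 14 = 28.

28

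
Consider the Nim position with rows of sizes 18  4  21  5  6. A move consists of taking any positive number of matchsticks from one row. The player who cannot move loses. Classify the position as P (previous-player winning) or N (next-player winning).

P-position

Nim-sum: 18 XOR 4 XOR 21 XOR 5 XOR 6 = 0.
The nim-sum is 0, so this is a P-position: the player to move is in a losing position under optimal play.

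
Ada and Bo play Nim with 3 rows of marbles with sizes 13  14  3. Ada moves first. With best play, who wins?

Bo wins

Compute the nim-sum pairwise:
13 ^ 14 = 3
3 ^ 3 = 0
The nim-sum is 0, so this is a P-position: the player to move is in a losing position under optimal play; Ada is about to move from it and so loses — Bo wins.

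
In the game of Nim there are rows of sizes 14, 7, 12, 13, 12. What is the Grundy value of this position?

Compute the nim-sum pairwise:
14 ^ 7 = 9
9 ^ 12 = 5
5 ^ 13 = 8
8 ^ 12 = 4

4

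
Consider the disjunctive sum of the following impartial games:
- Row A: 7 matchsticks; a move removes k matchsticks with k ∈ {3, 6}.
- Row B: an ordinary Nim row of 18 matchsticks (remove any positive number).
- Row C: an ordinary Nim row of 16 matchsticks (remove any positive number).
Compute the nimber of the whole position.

0

Build the Grundy sequence for row A with g(k) = mex{g(k−s) : s ∈ {3, 6}, s ≤ k}:
g(0) = mex{} = 0
g(1) = mex{} = 0
g(2) = mex{} = 0
g(3) = mex{0} = 1
g(4) = mex{0} = 1
g(5) = mex{0} = 1
g(6) = mex{0,1} = 2
g(7) = mex{0,1} = 2
So g(7) = 2.
Row B is a plain Nim row of size 18, so its Grundy value is 18.
Row C is a plain Nim row of size 16, so its Grundy value is 16.
The value of a disjunctive sum is the nim-sum of the parts.
Combined value = 2 ⊕ 18 ⊕ 16 = 0.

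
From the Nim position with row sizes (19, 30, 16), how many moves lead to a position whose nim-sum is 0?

3

Nim-sum: 19 ⊕ 30 ⊕ 16 = 29.
The overall nim-sum is X = 29. A row of size p has a winning move iff p XOR X < p (reduce it to p XOR X).
  19: 19 XOR 29 = 14 < 19 — winning move (to 14).
  30: 30 XOR 29 = 3 < 30 — winning move (to 3).
  16: 16 XOR 29 = 13 < 16 — winning move (to 13).
That gives 3 winning moves.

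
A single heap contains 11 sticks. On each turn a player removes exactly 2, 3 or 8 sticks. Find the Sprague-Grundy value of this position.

0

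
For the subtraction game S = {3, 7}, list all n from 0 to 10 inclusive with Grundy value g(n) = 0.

0, 1, 2, 6, 10

Build the Grundy sequence with g(k) = mex{g(k−s) : s ∈ {3, 7}, s ≤ k}:
g(0) = mex{} = 0
g(1) = mex{} = 0
g(2) = mex{} = 0
g(3) = mex{0} = 1
g(4) = mex{0} = 1
g(5) = mex{0} = 1
g(6) = mex{1} = 0
g(7) = mex{0,1} = 2
g(8) = mex{0,1} = 2
g(9) = mex{0} = 1
g(10) = mex{1,2} = 0
The P-positions (g = 0) in 0..10 are 0, 1, 2, 6, 10.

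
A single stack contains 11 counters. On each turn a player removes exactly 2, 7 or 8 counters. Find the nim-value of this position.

Compute g(0), g(1), … for moves {2, 7, 8}:
k:     0  1  2  3  4  5  6  7  8  9 10 11
g(k):  0  0  1  1  0  0  1  1  2  2  0  3
So g(11) = 3.

3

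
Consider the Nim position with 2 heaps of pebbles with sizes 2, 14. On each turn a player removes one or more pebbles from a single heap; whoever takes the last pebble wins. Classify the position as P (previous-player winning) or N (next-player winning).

N-position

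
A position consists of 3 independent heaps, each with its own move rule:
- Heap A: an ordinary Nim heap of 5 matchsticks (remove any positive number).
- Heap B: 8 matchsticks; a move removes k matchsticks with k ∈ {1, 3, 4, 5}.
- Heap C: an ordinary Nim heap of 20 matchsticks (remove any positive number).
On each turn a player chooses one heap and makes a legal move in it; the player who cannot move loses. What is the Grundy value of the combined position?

Heap A is a plain Nim heap of size 5, so its Grundy value is 5.
Grundy values for heap B (subtraction set {1, 3, 4, 5}):
g(0) = mex{} = 0
g(1) = mex{0} = 1
g(2) = mex{1} = 0
g(3) = mex{0} = 1
g(4) = mex{0,1} = 2
g(5) = mex{0,1,2} = 3
g(6) = mex{0,1,3} = 2
g(7) = mex{0,1,2} = 3
g(8) = mex{1,2,3} = 0
So g(8) = 0.
Heap C is a plain Nim heap of size 20, so its Grundy value is 20.
By the Sprague-Grundy theorem, the Grundy value of a sum of independent games is the XOR of the component values.
Combined value = 5 ⊕ 0 ⊕ 20 = 17.

17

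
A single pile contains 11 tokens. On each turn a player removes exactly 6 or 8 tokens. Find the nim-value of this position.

1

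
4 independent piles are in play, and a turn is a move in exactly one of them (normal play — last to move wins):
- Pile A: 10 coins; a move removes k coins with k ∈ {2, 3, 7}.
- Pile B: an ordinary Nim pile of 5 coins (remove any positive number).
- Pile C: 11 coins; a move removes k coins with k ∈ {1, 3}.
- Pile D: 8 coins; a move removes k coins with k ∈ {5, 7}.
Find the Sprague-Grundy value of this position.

Build the Grundy sequence for pile A with g(k) = mex{g(k−s) : s ∈ {2, 3, 7}, s ≤ k}:
k:     0  1  2  3  4  5  6  7  8  9 10
g(k):  0  0  1  1  2  0  0  1  1  2  0
So g(10) = 0.
Pile B is a plain Nim pile of size 5, so its Grundy value is 5.
Grundy values for pile C (subtraction set {1, 3}):
g(0) = mex{} = 0
g(1) = mex{0} = 1
g(2) = mex{1} = 0
g(3) = mex{0} = 1
g(4) = mex{1} = 0
g(5) = mex{0} = 1
g(6) = mex{1} = 0
g(7) = mex{0} = 1
g(8) = mex{1} = 0
g(9) = mex{0} = 1
g(10) = mex{1} = 0
g(11) = mex{0} = 1
So g(11) = 1.
Build the Grundy sequence for pile D with g(k) = mex{g(k−s) : s ∈ {5, 7}, s ≤ k}:
k:     0  1  2  3  4  5  6  7  8
g(k):  0  0  0  0  0  1  1  1  1
So g(8) = 1.
The value of a disjunctive sum is the nim-sum of the parts.
Combined value = 0 ⊕ 5 ⊕ 1 ⊕ 1 = 5.

5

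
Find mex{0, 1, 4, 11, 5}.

The values 0, 1 are all present; 2 is the first non-negative integer missing from the set.

2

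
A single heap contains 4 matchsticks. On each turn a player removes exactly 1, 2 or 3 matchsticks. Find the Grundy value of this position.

Grundy values for subtraction set {1, 2, 3}:
k:     0  1  2  3  4
g(k):  0  1  2  3  0
So g(4) = 0.

0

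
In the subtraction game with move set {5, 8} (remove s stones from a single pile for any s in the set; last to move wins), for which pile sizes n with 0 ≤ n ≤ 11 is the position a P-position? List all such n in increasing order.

0, 1, 2, 3, 4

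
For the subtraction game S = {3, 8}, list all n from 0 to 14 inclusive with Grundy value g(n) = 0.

0, 1, 2, 6, 7, 11, 12, 13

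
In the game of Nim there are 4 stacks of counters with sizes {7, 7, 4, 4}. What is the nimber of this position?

0

Nim-sum: 7 ^ 7 ^ 4 ^ 4 = 0.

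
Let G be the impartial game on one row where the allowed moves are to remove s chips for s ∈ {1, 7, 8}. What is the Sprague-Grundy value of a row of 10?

2

Grundy values for subtraction set {1, 7, 8}:
k:     0  1  2  3  4  5  6  7  8  9 10
g(k):  0  1  0  1  0  1  0  1  2  3  2
So g(10) = 2.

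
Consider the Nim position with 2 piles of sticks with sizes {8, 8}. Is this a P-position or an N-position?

P-position

Compute the nim-sum pairwise:
8 ^ 8 = 0
The nim-sum is 0, so this is a P-position: the player to move is in a losing position under optimal play.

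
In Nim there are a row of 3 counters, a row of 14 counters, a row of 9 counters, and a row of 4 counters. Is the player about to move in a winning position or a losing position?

Nim-sum: 3 ⊕ 14 ⊕ 9 ⊕ 4 = 0.
The nim-sum is 0, so this is a P-position: the player to move is in a losing position under optimal play.

Losing position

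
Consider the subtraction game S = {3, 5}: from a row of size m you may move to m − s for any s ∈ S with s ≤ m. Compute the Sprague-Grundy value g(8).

0

Compute g(0), g(1), … for moves {3, 5}:
g(0) = mex{} = 0
g(1) = mex{} = 0
g(2) = mex{} = 0
g(3) = mex{0} = 1
g(4) = mex{0} = 1
g(5) = mex{0} = 1
g(6) = mex{0,1} = 2
g(7) = mex{0,1} = 2
g(8) = mex{1} = 0
So g(8) = 0.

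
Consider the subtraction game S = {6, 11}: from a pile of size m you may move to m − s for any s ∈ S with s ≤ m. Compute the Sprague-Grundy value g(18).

Grundy values for subtraction set {6, 11}:
k:     0  1  2  3  4  5  6  7  8  9 10 11 12 13 14 15 16 17 18
g(k):  0  0  0  0  0  0  1  1  1  1  1  1  2  2  2  2  2  0  0
So g(18) = 0.

0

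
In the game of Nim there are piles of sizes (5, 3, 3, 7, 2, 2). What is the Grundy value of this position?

2

Compute the nim-sum pairwise:
5 XOR 3 = 6
6 XOR 3 = 5
5 XOR 7 = 2
2 XOR 2 = 0
0 XOR 2 = 2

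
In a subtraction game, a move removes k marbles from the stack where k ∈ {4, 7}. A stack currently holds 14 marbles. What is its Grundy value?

0

Compute g(0), g(1), … for moves {4, 7}:
g(0) = mex{} = 0
g(1) = mex{} = 0
g(2) = mex{} = 0
g(3) = mex{} = 0
g(4) = mex{0} = 1
g(5) = mex{0} = 1
g(6) = mex{0} = 1
g(7) = mex{0} = 1
g(8) = mex{0,1} = 2
g(9) = mex{0,1} = 2
g(10) = mex{0,1} = 2
g(11) = mex{1} = 0
g(12) = mex{1,2} = 0
g(13) = mex{1,2} = 0
g(14) = mex{1,2} = 0
So g(14) = 0.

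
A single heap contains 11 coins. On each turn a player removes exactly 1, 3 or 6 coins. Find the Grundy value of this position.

0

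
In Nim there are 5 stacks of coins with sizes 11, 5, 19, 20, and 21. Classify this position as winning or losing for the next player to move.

Winning position

In binary:
  01011  (11)
  00101  (5)
  10011  (19)
  10100  (20)
  10101  (21)
  -----
  11100  (28)
The nim-sum is 28 ≠ 0, so this is an N-position: the player to move can win.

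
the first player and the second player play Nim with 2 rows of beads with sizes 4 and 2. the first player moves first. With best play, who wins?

the first player wins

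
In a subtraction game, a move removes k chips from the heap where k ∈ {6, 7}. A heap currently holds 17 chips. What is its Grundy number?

Compute g(0), g(1), … for moves {6, 7}:
k:     0  1  2  3  4  5  6  7  8  9 10 11 12 13 14 15 16 17
g(k):  0  0  0  0  0  0  1  1  1  1  1  1  2  0  0  0  0  0
So g(17) = 0.

0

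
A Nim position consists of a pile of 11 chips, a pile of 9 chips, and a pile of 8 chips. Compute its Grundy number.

10

Write each in binary and XOR column by column:
  1011  (11)
  1001  (9)
  1000  (8)
  ----
  1010  (10)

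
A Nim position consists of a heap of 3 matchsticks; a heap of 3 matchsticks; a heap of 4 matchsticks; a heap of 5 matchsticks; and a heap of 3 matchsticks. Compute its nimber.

2

In binary:
  011  (3)
  011  (3)
  100  (4)
  101  (5)
  011  (3)
  ---
  010  (2)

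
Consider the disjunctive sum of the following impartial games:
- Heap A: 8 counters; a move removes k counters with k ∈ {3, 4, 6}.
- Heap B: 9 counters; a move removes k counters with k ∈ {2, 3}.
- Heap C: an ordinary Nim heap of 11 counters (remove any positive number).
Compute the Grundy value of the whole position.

Build the Grundy sequence for heap A with g(k) = mex{g(k−s) : s ∈ {3, 4, 6}, s ≤ k}:
g(0) = mex{} = 0
g(1) = mex{} = 0
g(2) = mex{} = 0
g(3) = mex{0} = 1
g(4) = mex{0} = 1
g(5) = mex{0} = 1
g(6) = mex{0,1} = 2
g(7) = mex{0,1} = 2
g(8) = mex{0,1} = 2
So g(8) = 2.
Build the Grundy sequence for heap B with g(k) = mex{g(k−s) : s ∈ {2, 3}, s ≤ k}:
k:     0  1  2  3  4  5  6  7  8  9
g(k):  0  0  1  1  2  0  0  1  1  2
So g(9) = 2.
Heap C is a plain Nim heap of size 11, so its Grundy value is 11.
By the Sprague-Grundy theorem, the Grundy value of a sum of independent games is the XOR of the component values.
Combined value = 2 XOR 2 XOR 11 = 11.

11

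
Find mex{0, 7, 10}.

0 is in the set but 1 is not, so the mex is 1.

1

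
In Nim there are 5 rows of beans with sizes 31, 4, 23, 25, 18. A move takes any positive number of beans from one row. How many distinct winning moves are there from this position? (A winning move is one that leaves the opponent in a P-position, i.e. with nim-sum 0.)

In binary:
  11111  (31)
  00100  (4)
  10111  (23)
  11001  (25)
  10010  (18)
  -----
  00111  (7)
The overall nim-sum is X = 7. A row of size p has a winning move iff p XOR X < p (reduce it to p XOR X).
  31: 31 XOR 7 = 24 < 31 — winning move (to 24).
  4: 4 XOR 7 = 3 < 4 — winning move (to 3).
  23: 23 XOR 7 = 16 < 23 — winning move (to 16).
  25: 25 XOR 7 = 30 ≥ 25 — no move.
  18: 18 XOR 7 = 21 ≥ 18 — no move.
That gives 3 winning moves.

3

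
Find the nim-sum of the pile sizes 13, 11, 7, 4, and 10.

15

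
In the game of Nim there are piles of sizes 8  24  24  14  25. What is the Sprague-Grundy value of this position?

Nim-sum: 8 ⊕ 24 ⊕ 24 ⊕ 14 ⊕ 25 = 31.

31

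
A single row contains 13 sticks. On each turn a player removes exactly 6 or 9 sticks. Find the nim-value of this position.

2

Build the Grundy sequence with g(k) = mex{g(k−s) : s ∈ {6, 9}, s ≤ k}:
g(0) = mex{} = 0
g(1) = mex{} = 0
g(2) = mex{} = 0
g(3) = mex{} = 0
g(4) = mex{} = 0
g(5) = mex{} = 0
g(6) = mex{0} = 1
g(7) = mex{0} = 1
g(8) = mex{0} = 1
g(9) = mex{0} = 1
g(10) = mex{0} = 1
g(11) = mex{0} = 1
g(12) = mex{0,1} = 2
g(13) = mex{0,1} = 2
So g(13) = 2.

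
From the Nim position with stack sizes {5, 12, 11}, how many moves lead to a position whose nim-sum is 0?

Nim-sum: 5 ⊕ 12 ⊕ 11 = 2.
The overall nim-sum is X = 2. A stack of size p has a winning move iff p XOR X < p (reduce it to p XOR X).
  5: 5 XOR 2 = 7 ≥ 5 — no move.
  12: 12 XOR 2 = 14 ≥ 12 — no move.
  11: 11 XOR 2 = 9 < 11 — winning move (to 9).
That gives 1 winning move.

1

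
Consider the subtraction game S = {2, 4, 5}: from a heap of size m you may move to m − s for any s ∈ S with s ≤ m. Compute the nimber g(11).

2

Build the Grundy sequence with g(k) = mex{g(k−s) : s ∈ {2, 4, 5}, s ≤ k}:
g(0) = mex{} = 0
g(1) = mex{} = 0
g(2) = mex{0} = 1
g(3) = mex{0} = 1
g(4) = mex{0,1} = 2
g(5) = mex{0,1} = 2
g(6) = mex{0,1,2} = 3
g(7) = mex{1,2} = 0
g(8) = mex{1,2,3} = 0
g(9) = mex{0,2} = 1
g(10) = mex{0,2,3} = 1
g(11) = mex{0,1,3} = 2
So g(11) = 2.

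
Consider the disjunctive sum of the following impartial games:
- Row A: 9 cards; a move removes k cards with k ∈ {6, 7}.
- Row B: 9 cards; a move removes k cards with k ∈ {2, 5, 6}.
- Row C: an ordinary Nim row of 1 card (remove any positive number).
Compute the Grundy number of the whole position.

2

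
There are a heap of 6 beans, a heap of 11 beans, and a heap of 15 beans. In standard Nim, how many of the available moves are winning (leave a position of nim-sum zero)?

3

Bitwise XOR of the heap sizes:
  0110  (6)
  1011  (11)
  1111  (15)
  ----
  0010  (2)
The overall nim-sum is X = 2. A heap of size p has a winning move iff p XOR X < p (reduce it to p XOR X).
  6: 6 XOR 2 = 4 < 6 — winning move (to 4).
  11: 11 XOR 2 = 9 < 11 — winning move (to 9).
  15: 15 XOR 2 = 13 < 15 — winning move (to 13).
That gives 3 winning moves.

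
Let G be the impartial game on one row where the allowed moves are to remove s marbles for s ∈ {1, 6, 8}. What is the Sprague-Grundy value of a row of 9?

0

Build the Grundy sequence with g(k) = mex{g(k−s) : s ∈ {1, 6, 8}, s ≤ k}:
g(0) = mex{} = 0
g(1) = mex{0} = 1
g(2) = mex{1} = 0
g(3) = mex{0} = 1
g(4) = mex{1} = 0
g(5) = mex{0} = 1
g(6) = mex{0,1} = 2
g(7) = mex{1,2} = 0
g(8) = mex{0} = 1
g(9) = mex{1} = 0
So g(9) = 0.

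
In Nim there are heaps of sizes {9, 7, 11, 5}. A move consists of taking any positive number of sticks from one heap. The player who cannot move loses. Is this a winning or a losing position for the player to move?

Nim-sum: 9 ⊕ 7 ⊕ 11 ⊕ 5 = 0.
The nim-sum is 0, so this is a P-position: the player to move is in a losing position under optimal play.

Losing position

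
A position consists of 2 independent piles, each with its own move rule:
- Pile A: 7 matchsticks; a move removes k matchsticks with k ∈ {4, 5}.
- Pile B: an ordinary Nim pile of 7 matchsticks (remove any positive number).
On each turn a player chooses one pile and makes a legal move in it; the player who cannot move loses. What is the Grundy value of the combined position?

Build the Grundy sequence for pile A with g(k) = mex{g(k−s) : s ∈ {4, 5}, s ≤ k}:
g(0) = mex{} = 0
g(1) = mex{} = 0
g(2) = mex{} = 0
g(3) = mex{} = 0
g(4) = mex{0} = 1
g(5) = mex{0} = 1
g(6) = mex{0} = 1
g(7) = mex{0} = 1
So g(7) = 1.
Pile B is a plain Nim pile of size 7, so its Grundy value is 7.
The value of a disjunctive sum is the nim-sum of the parts.
Combined value = 1 XOR 7 = 6.

6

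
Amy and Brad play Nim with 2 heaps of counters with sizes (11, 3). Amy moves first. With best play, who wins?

Amy wins

Nim-sum: 11 ^ 3 = 8.
The nim-sum is 8 ≠ 0, so this is an N-position: the player to move can win; Amy has a winning move.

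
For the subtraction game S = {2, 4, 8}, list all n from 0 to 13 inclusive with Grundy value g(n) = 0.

0, 1, 6, 7, 12, 13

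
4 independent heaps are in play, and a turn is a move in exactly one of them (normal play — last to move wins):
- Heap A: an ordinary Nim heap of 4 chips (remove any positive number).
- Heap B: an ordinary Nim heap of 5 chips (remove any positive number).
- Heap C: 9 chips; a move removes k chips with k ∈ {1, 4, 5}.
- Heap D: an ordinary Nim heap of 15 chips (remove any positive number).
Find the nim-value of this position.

Heap A is a plain Nim heap of size 4, so its Grundy value is 4.
Heap B is a plain Nim heap of size 5, so its Grundy value is 5.
Grundy values for heap C (subtraction set {1, 4, 5}):
k:     0  1  2  3  4  5  6  7  8  9
g(k):  0  1  0  1  2  3  2  3  0  1
So g(9) = 1.
Heap D is a plain Nim heap of size 15, so its Grundy value is 15.
The value of a disjunctive sum is the nim-sum of the parts.
Combined value = 4 ⊕ 5 ⊕ 1 ⊕ 15 = 15.

15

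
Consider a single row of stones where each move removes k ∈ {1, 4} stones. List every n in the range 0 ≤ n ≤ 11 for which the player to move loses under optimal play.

0, 2, 5, 7, 10

Compute g(0), g(1), … for moves {1, 4}:
g(0) = mex{} = 0
g(1) = mex{0} = 1
g(2) = mex{1} = 0
g(3) = mex{0} = 1
g(4) = mex{0,1} = 2
g(5) = mex{1,2} = 0
g(6) = mex{0} = 1
g(7) = mex{1} = 0
g(8) = mex{0,2} = 1
g(9) = mex{0,1} = 2
g(10) = mex{1,2} = 0
g(11) = mex{0} = 1
The P-positions (g = 0) in 0..11 are 0, 2, 5, 7, 10.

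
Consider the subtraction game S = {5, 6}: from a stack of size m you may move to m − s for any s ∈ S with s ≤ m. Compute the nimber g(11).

0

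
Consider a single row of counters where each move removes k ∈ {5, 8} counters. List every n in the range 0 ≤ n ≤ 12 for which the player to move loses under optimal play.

0, 1, 2, 3, 4

Grundy values for subtraction set {5, 8}:
g(0) = mex{} = 0
g(1) = mex{} = 0
g(2) = mex{} = 0
g(3) = mex{} = 0
g(4) = mex{} = 0
g(5) = mex{0} = 1
g(6) = mex{0} = 1
g(7) = mex{0} = 1
g(8) = mex{0} = 1
g(9) = mex{0} = 1
g(10) = mex{0,1} = 2
g(11) = mex{0,1} = 2
g(12) = mex{0,1} = 2
The P-positions (g = 0) in 0..12 are 0, 1, 2, 3, 4.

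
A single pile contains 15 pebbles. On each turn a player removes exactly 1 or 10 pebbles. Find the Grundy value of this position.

0

Build the Grundy sequence with g(k) = mex{g(k−s) : s ∈ {1, 10}, s ≤ k}:
k:     0  1  2  3  4  5  6  7  8  9 10 11 12 13 14 15
g(k):  0  1  0  1  0  1  0  1  0  1  2  0  1  0  1  0
So g(15) = 0.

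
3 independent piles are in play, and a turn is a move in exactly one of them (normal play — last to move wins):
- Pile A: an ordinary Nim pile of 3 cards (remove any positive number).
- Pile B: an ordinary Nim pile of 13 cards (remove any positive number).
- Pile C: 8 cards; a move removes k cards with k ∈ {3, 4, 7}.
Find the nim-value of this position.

12

Pile A is a plain Nim pile of size 3, so its Grundy value is 3.
Pile B is a plain Nim pile of size 13, so its Grundy value is 13.
Build the Grundy sequence for pile C with g(k) = mex{g(k−s) : s ∈ {3, 4, 7}, s ≤ k}:
g(0) = mex{} = 0
g(1) = mex{} = 0
g(2) = mex{} = 0
g(3) = mex{0} = 1
g(4) = mex{0} = 1
g(5) = mex{0} = 1
g(6) = mex{0,1} = 2
g(7) = mex{0,1} = 2
g(8) = mex{0,1} = 2
So g(8) = 2.
By the Sprague-Grundy theorem, the Grundy value of a sum of independent games is the XOR of the component values.
Combined value = 3 ⊕ 13 ⊕ 2 = 12.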